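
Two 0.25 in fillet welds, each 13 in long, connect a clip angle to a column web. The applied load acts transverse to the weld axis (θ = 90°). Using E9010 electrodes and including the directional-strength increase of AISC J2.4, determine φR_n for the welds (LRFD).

φR_n ≈ 279 kips

E90XX → F_EXX = 90 ksi.
t_e = 0.707 × 0.25 = 0.1767 in; A_we = 0.1767 × 26 = 4.595 in².
Directional factor: 1.0 + 0.5 sin^1.5(90°) = 1.5.
F_nw = 0.6 × 90 × 1.5 = 81 ksi.
φR_n = 0.75 × 81 × 4.595 = 279.2 kips.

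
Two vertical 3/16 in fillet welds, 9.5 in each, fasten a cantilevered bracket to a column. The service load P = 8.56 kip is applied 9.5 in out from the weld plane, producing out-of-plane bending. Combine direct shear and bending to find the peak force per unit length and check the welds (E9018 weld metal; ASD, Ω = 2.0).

f_max ≈ 2.74 kip/in; adequate

E90XX → F_EXX = 90 ksi.
L_w = 2 × 9.5 = 19 in; section modulus (unit throat) S = 2 × L²/6 = 30.08 in².
Direct shear f_v = P/L_w = 8.56/19 = 0.4505 kip/in.
Moment M = P × e = 8.56 × 9.5 = 81.32 kip·in; bending f_b = M/S = 2.703 kip/in.
f_max = √(f_v² + f_b²) = √(0.4505² + 2.703²) = 2.74 kip/in.
r_n/Ω = (1/2.0) × 0.6 × 90 × (0.707 × 0.1875) = 3.579 kip/in → adequate.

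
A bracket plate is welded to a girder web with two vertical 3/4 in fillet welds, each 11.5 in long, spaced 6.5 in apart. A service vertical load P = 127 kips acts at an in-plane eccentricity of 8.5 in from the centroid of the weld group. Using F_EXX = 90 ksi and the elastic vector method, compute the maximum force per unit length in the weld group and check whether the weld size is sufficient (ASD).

f_max ≈ 17.7 kip/in; NOT adequate

Total weld length L_w = 23 in. Treat welds as unit-width lines.
Polar moment about centroid: J = 2[d³/12 + d(b/2)²] = 2[11.5³/12 + 11.5×3.25²] = 496.4 in³.
Direct shear f_v = P/L_w = 127 / 23 = 5.522 kip/in (vertical).
Torsion M = P·e = 127 × 8.5 = 1079.5 kip·in.
Critical point at (x, y) = (3.25, 5.75) from centroid. f_tx = M·y/J = 12.5 kip/in; f_ty = M·x/J = 7.067 kip/in.
Resultant f_max = √[f_tx² + (f_v + f_ty)²] = √[12.5² + (5.522 + 7.067)²] = 17.74 kip/in.
Capacity per unit length: r_n/Ω = (1/2.0) × 0.6 × 90 × (0.707 × 0.75) = 14.32 kip/in.
17.74 > 14.32 → NOT adequate.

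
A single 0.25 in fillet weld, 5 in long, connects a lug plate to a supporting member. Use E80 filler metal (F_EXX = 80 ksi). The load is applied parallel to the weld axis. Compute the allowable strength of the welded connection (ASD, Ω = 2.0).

Effective throat t_e = 0.707 × 0.25 = 0.1767 in.
Total length L = 5 in; A_we = 0.1767 × 5 = 0.8837 in².
F_nw = 0.6 F_EXX = 0.6 × 80 = 48 ksi.
R_n = 48 × 0.8837 = 42.42 kip; R_n/Ω = 42.42/2.0 = 21.21 kip.

R_n/Ω ≈ 21.2 kip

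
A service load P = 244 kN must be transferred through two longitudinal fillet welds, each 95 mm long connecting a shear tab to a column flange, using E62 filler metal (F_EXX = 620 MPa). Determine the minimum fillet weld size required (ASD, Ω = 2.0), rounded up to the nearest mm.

w = 10 mm

Total weld length L = 190 mm.
Required throat t_e = P × Ω / (0.6 F_EXX × L) = 244 × 2.0 / (0.6 × 620 × 190 × 10⁻³) = 6.904 mm.
Required leg w = t_e / 0.707 = 9.766 mm → use 10 mm.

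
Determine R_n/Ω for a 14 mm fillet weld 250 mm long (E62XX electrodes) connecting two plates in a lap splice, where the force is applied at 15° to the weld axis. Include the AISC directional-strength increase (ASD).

R_n/Ω ≈ 491 kN

E62XX → F_EXX = 620 MPa.
t_e = 0.707 × 14 = 9.898 mm; A_we = 9.898 × 250 = 2474 mm².
Directional factor: 1.0 + 0.5 sin^1.5(15°) = 1.066.
F_nw = 0.6 × 620 × 1.066 = 396.5 MPa.
R_n/Ω = (396.5 × 2474) / 2.0 × 10⁻³ = 490.6 kN.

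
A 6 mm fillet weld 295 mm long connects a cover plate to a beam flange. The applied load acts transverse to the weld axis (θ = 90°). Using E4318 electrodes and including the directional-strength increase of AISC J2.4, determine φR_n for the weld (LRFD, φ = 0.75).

E43XX → F_EXX = 430 MPa.
t_e = 0.707 × 6 = 4.242 mm; A_we = 4.242 × 295 = 1251 mm².
Directional factor: 1.0 + 0.5 sin^1.5(90°) = 1.5.
F_nw = 0.6 × 430 × 1.5 = 387 MPa.
φR_n = 0.75 × 387 × 1251 × 10⁻³ = 363.2 kN.

φR_n ≈ 363 kN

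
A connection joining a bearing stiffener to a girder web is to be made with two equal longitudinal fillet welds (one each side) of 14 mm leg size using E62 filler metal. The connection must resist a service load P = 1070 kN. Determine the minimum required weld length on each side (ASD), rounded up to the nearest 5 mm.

E62XX → F_EXX = 620 MPa.
Throat t_e = 0.707 × 14 = 9.898 mm.
r_n/Ω = (0.6 × 620 × 9.898) / 2.0 = 1841 N/mm = 1.841 kN/mm.
L_req = P / (r_n/Ω) = 1070 / 1.841 = 581.2 mm total.
Per side: 581.2 / 2 = 290.6 mm.
Round up → use L = 295 mm on each side.

L = 295 mm on each side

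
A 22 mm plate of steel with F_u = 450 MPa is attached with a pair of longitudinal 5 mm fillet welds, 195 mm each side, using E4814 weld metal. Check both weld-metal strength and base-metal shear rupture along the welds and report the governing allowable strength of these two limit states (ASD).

R_n/Ω ≈ 199 kN (weld metal governs)

E48XX → F_EXX = 480 MPa.
t_e = 0.707 × 5 = 3.535 mm; L = 390 mm.
Weld metal: R_n/Ω = (1/2.0) × 0.6 × 480 × 3.535 × 390 × 10⁻³ = 198.5 kN.
Base metal (shear rupture): R_n/Ω = (1/2.0) × 0.6 × 450 × 22 × 390 × 10⁻³ = 1158 kN.
Governing: weld metal.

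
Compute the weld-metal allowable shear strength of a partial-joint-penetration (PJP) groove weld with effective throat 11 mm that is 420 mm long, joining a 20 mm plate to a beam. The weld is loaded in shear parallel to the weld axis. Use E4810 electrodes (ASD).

E48XX → F_EXX = 480 MPa.
Effective throat (given) t_e = 11 mm.
A_we = 11 × 420 = 4620 mm².
F_nw = 0.6 F_EXX = 288 MPa.
R_n/Ω = (288 × 4620) / 2.0 × 10⁻³ = 665.3 kN.

R_n/Ω ≈ 665 kN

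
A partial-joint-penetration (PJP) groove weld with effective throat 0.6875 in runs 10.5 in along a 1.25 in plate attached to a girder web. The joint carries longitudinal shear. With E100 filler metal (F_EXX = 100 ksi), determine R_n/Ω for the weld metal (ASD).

R_n/Ω ≈ 217 kip

Effective throat (given) t_e = 0.6875 in.
A_we = 0.6875 × 10.5 = 7.219 in².
F_nw = 0.6 F_EXX = 60 ksi.
R_n/Ω = (60 × 7.219) / 2.0 = 216.6 kip.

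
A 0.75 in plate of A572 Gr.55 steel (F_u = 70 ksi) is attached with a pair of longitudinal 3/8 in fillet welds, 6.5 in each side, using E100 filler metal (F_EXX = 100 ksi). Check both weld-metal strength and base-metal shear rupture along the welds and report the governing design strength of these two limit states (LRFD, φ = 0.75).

φR_n ≈ 155 kips (weld metal governs)

t_e = 0.707 × 0.375 = 0.2651 in; L = 13 in.
Weld metal: φR_n = 0.75 × 0.6 × 100 × 0.2651 × 13 = 155.1 kips.
Base metal (shear rupture): φR_n = 0.75 × 0.6 × 70 × 0.75 × 13 = 307.1 kips.
Governing: weld metal.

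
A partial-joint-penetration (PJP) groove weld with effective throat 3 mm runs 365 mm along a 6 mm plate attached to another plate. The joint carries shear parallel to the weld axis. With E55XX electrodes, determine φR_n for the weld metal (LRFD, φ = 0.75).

φR_n ≈ 271 kN

E55XX → F_EXX = 550 MPa.
Effective throat (given) t_e = 3 mm.
A_we = 3 × 365 = 1095 mm².
F_nw = 0.6 F_EXX = 330 MPa.
φR_n = 0.75 × 330 × 1095 × 10⁻³ = 271 kN.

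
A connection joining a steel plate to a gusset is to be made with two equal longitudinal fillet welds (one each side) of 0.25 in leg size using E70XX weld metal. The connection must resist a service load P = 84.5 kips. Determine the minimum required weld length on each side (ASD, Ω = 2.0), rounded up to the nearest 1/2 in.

L = 11.5 in on each side

E70XX → F_EXX = 70 ksi.
Throat t_e = 0.707 × 0.25 = 0.1767 in.
r_n/Ω = (0.6 × 70 × 0.1767) / 2.0 = 3.712 kip/in.
L_req = P / (r_n/Ω) = 84.5 / 3.712 = 22.77 in total.
Per side: 22.77 / 2 = 11.38 in.
Round up → use L = 11.5 in on each side.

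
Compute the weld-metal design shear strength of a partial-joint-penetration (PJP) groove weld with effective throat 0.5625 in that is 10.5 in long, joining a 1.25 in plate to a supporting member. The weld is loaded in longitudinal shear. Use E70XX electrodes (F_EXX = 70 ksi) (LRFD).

Effective throat (given) t_e = 0.5625 in.
A_we = 0.5625 × 10.5 = 5.906 in².
F_nw = 0.6 F_EXX = 42 ksi.
φR_n = 0.75 × 42 × 5.906 = 186 kips.

φR_n ≈ 186 kips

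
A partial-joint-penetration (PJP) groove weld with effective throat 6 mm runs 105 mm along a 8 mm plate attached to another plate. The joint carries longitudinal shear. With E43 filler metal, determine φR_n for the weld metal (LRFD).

E43XX → F_EXX = 430 MPa.
Effective throat (given) t_e = 6 mm.
A_we = 6 × 105 = 630 mm².
F_nw = 0.6 F_EXX = 258 MPa.
φR_n = 0.75 × 258 × 630 × 10⁻³ = 121.9 kN.

φR_n ≈ 122 kN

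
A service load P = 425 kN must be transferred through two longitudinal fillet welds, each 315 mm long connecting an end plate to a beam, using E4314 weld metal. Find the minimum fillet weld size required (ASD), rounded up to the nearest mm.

E43XX → F_EXX = 430 MPa.
Total weld length L = 630 mm.
Required throat t_e = P × Ω / (0.6 F_EXX × L) = 425 × 2.0 / (0.6 × 430 × 630 × 10⁻³) = 5.229 mm.
Required leg w = t_e / 0.707 = 7.397 mm → use 8 mm.

w = 8 mm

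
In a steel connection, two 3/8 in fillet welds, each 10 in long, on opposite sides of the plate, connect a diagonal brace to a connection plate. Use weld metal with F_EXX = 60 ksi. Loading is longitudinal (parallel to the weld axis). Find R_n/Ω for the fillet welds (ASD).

R_n/Ω ≈ 95.4 kips

Effective throat t_e = 0.707 × 0.375 = 0.2651 in.
Total length L = 20 in; A_we = 0.2651 × 20 = 5.303 in².
F_nw = 0.6 F_EXX = 0.6 × 60 = 36 ksi.
R_n = 36 × 5.303 = 190.9 kips; R_n/Ω = 190.9/2.0 = 95.45 kips.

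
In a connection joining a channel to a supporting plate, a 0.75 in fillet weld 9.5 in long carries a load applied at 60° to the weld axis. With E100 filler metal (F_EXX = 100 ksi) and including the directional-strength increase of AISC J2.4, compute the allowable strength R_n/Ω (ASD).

t_e = 0.707 × 0.75 = 0.5302 in; A_we = 0.5302 × 9.5 = 5.037 in².
Directional factor: 1.0 + 0.5 sin^1.5(60°) = 1.403.
F_nw = 0.6 × 100 × 1.403 = 84.18 ksi.
R_n/Ω = (84.18 × 5.037) / 2.0 = 212 kips.

R_n/Ω ≈ 212 kips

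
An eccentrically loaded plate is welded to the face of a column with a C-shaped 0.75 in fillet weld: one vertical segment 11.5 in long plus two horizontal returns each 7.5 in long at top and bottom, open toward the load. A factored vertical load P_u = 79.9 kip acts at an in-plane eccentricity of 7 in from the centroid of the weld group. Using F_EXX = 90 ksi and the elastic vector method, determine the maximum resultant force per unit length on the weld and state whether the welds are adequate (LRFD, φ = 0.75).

Total weld length L_w = 26.5 in. Treat welds as unit-width lines.
Centroid: x̄ = 2×7.5×3.75 / 26.5 = 2.123 in from the vertical weld.
Polar moment about centroid: J = I_x + I_y = [11.5³/12 + 2×7.5×5.75²] + [11.5×2.123² + 2(7.5³/12 + 7.5×1.627²)] = 784.5 in³.
Direct shear f_v = P/L_w = 79.9 / 26.5 = 3.015 kip/in (vertical).
Torsion M = P·e = 79.9 × 7 = 559.3 kip·in.
Critical point at (x, y) = (5.377, 5.75) from centroid. f_tx = M·y/J = 4.099 kip/in; f_ty = M·x/J = 3.834 kip/in.
Resultant f_max = √[f_tx² + (f_v + f_ty)²] = √[4.099² + (3.015 + 3.834)²] = 7.982 kip/in.
Capacity per unit length: φr_n = 0.75 × 0.6 × 90 × (0.707 × 0.75) = 21.48 kip/in.
7.982 ≤ 21.48 → adequate.

f_max ≈ 7.98 kip/in; adequate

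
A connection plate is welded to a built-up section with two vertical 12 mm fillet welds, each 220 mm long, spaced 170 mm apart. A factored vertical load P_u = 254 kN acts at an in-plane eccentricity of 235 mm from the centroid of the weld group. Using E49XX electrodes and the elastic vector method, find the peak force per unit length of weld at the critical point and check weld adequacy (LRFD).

E49XX → F_EXX = 490 MPa.
Total weld length L_w = 440 mm. Treat welds as unit-width lines.
Polar moment about centroid: J = 2[d³/12 + d(b/2)²] = 2[220³/12 + 220×85²] = 4954000 mm³.
Direct shear f_v = P/L_w = 254×10³ / 440 = 577.3 N/mm (vertical).
Torsion M = P·e = 254×10³ × 235 = 59690000 N·mm.
Critical point at (x, y) = (85, 110) from centroid. f_tx = M·y/J = 1325 N/mm; f_ty = M·x/J = 1024 N/mm.
Resultant f_max = √[f_tx² + (f_v + f_ty)²] = √[1325² + (577.3 + 1024)²] = 2079 N/mm.
Capacity per unit length: φr_n = 0.75 × 0.6 × 490 × (0.707 × 12) = 1871 N/mm.
2079 > 1871 → NOT adequate.

f_max ≈ 2080 N/mm; NOT adequate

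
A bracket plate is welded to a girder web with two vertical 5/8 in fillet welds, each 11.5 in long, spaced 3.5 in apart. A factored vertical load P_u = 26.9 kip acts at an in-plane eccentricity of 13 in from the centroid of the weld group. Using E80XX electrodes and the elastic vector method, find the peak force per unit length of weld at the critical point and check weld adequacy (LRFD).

f_max ≈ 6.92 kip/in; adequate

E80XX → F_EXX = 80 ksi.
Total weld length L_w = 23 in. Treat welds as unit-width lines.
Polar moment about centroid: J = 2[d³/12 + d(b/2)²] = 2[11.5³/12 + 11.5×1.75²] = 323.9 in³.
Direct shear f_v = P/L_w = 26.9 / 23 = 1.17 kip/in (vertical).
Torsion M = P·e = 26.9 × 13 = 349.7 kip·in.
Critical point at (x, y) = (1.75, 5.75) from centroid. f_tx = M·y/J = 6.208 kip/in; f_ty = M·x/J = 1.889 kip/in.
Resultant f_max = √[f_tx² + (f_v + f_ty)²] = √[6.208² + (1.17 + 1.889)²] = 6.92 kip/in.
Capacity per unit length: φr_n = 0.75 × 0.6 × 80 × (0.707 × 0.625) = 15.91 kip/in.
6.92 ≤ 15.91 → adequate.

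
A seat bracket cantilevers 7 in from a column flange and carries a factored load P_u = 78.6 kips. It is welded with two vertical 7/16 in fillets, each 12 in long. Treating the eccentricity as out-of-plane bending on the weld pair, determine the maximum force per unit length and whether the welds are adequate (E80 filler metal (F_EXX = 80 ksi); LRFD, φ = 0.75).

f_max ≈ 11.9 kip/in; NOT adequate

L_w = 2 × 12 = 24 in; section modulus (unit throat) S = 2 × L²/6 = 48 in².
Direct shear f_v = P/L_w = 78.6/24 = 3.275 kip/in.
Moment M = P × e = 78.6 × 7 = 550.2 kip·in; bending f_b = M/S = 11.46 kip/in.
f_max = √(f_v² + f_b²) = √(3.275² + 11.46²) = 11.92 kip/in.
φr_n = 0.75 × 0.6 × 80 × (0.707 × 0.4375) = 11.14 kip/in → NOT adequate.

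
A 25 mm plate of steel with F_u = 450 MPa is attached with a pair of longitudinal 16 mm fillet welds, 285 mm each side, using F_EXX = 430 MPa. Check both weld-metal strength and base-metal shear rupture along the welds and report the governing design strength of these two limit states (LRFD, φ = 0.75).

t_e = 0.707 × 16 = 11.31 mm; L = 570 mm.
Weld metal: φR_n = 0.75 × 0.6 × 430 × 11.31 × 570 × 10⁻³ = 1248 kN.
Base metal (shear rupture): φR_n = 0.75 × 0.6 × 450 × 25 × 570 × 10⁻³ = 2886 kN.
Governing: weld metal.

φR_n ≈ 1250 kN (weld metal governs)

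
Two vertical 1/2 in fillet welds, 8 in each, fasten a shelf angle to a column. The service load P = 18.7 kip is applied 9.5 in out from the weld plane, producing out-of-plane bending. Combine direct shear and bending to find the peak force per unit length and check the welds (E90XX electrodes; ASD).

f_max ≈ 8.41 kip/in; adequate

E90XX → F_EXX = 90 ksi.
L_w = 2 × 8 = 16 in; section modulus (unit throat) S = 2 × L²/6 = 21.33 in².
Direct shear f_v = P/L_w = 18.7/16 = 1.169 kip/in.
Moment M = P × e = 18.7 × 9.5 = 177.65 kip·in; bending f_b = M/S = 8.327 kip/in.
f_max = √(f_v² + f_b²) = √(1.169² + 8.327²) = 8.409 kip/in.
r_n/Ω = (1/2.0) × 0.6 × 90 × (0.707 × 0.5) = 9.544 kip/in → adequate.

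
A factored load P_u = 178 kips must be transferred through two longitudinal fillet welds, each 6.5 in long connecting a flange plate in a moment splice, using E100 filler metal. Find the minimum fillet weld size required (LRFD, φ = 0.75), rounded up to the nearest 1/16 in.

E100XX → F_EXX = 100 ksi.
Total weld length L = 13 in.
Required throat t_e = P_u / (φ × 0.6 F_EXX × L) = 178 / (0.75 × 0.6 × 100 × 13) = 0.3043 in.
Required leg w = t_e / 0.707 = 0.4304 in → use 7/16 in.

w = 7/16 in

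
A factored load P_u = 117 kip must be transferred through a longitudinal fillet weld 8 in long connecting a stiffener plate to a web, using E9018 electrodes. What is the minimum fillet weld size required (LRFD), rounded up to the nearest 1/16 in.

w = 9/16 in

E90XX → F_EXX = 90 ksi.
Total weld length L = 8 in.
Required throat t_e = P_u / (φ × 0.6 F_EXX × L) = 117 / (0.75 × 0.6 × 90 × 8) = 0.3611 in.
Required leg w = t_e / 0.707 = 0.5108 in → use 9/16 in.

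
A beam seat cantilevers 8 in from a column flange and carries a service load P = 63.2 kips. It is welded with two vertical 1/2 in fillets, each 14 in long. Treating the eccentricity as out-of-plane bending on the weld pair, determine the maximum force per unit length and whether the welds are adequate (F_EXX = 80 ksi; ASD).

f_max ≈ 8.06 kip/in; adequate

L_w = 2 × 14 = 28 in; section modulus (unit throat) S = 2 × L²/6 = 65.33 in².
Direct shear f_v = P/L_w = 63.2/28 = 2.257 kip/in.
Moment M = P × e = 63.2 × 8 = 505.6 kip·in; bending f_b = M/S = 7.739 kip/in.
f_max = √(f_v² + f_b²) = √(2.257² + 7.739²) = 8.061 kip/in.
r_n/Ω = (1/2.0) × 0.6 × 80 × (0.707 × 0.5) = 8.484 kip/in → adequate.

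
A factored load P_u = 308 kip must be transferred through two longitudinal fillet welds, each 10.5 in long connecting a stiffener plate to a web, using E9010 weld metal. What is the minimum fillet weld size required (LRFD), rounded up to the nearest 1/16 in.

w = 9/16 in

E90XX → F_EXX = 90 ksi.
Total weld length L = 21 in.
Required throat t_e = P_u / (φ × 0.6 F_EXX × L) = 308 / (0.75 × 0.6 × 90 × 21) = 0.3621 in.
Required leg w = t_e / 0.707 = 0.5122 in → use 9/16 in.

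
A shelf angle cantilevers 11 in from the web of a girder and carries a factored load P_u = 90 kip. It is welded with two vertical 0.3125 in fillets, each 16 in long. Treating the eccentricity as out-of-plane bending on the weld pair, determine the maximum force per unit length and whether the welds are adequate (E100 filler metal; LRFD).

f_max ≈ 11.9 kip/in; NOT adequate

E100XX → F_EXX = 100 ksi.
L_w = 2 × 16 = 32 in; section modulus (unit throat) S = 2 × L²/6 = 85.33 in².
Direct shear f_v = P/L_w = 90/32 = 2.812 kip/in.
Moment M = P × e = 90 × 11 = 990 kip·in; bending f_b = M/S = 11.6 kip/in.
f_max = √(f_v² + f_b²) = √(2.812² + 11.6²) = 11.94 kip/in.
φr_n = 0.75 × 0.6 × 100 × (0.707 × 0.3125) = 9.942 kip/in → NOT adequate.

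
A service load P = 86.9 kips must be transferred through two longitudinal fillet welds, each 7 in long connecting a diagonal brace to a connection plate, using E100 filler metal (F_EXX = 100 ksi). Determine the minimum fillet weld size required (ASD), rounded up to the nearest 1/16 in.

Total weld length L = 14 in.
Required throat t_e = P × Ω / (0.6 F_EXX × L) = 86.9 × 2.0 / (0.6 × 100 × 14) = 0.2069 in.
Required leg w = t_e / 0.707 = 0.2927 in → use 5/16 in.

w = 5/16 in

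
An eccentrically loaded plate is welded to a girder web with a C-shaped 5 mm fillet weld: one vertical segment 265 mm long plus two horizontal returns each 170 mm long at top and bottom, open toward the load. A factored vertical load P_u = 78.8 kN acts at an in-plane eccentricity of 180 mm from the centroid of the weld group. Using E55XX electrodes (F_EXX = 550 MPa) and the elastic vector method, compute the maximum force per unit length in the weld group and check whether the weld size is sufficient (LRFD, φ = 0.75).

f_max ≈ 372 N/mm; adequate

Total weld length L_w = 605 mm. Treat welds as unit-width lines.
Centroid: x̄ = 2×170×85 / 605 = 47.77 mm from the vertical weld.
Polar moment about centroid: J = I_x + I_y = [265³/12 + 2×170×132.5²] + [265×47.77² + 2(170³/12 + 170×37.23²)] = 9415000 mm³.
Direct shear f_v = P/L_w = 78.8×10³ / 605 = 130.2 N/mm (vertical).
Torsion M = P·e = 78.8×10³ × 180 = 14184000 N·mm.
Critical point at (x, y) = (122.2, 132.5) from centroid. f_tx = M·y/J = 199.6 N/mm; f_ty = M·x/J = 184.2 N/mm.
Resultant f_max = √[f_tx² + (f_v + f_ty)²] = √[199.6² + (130.2 + 184.2)²] = 372.4 N/mm.
Capacity per unit length: φr_n = 0.75 × 0.6 × 550 × (0.707 × 5) = 874.9 N/mm.
372.4 ≤ 874.9 → adequate.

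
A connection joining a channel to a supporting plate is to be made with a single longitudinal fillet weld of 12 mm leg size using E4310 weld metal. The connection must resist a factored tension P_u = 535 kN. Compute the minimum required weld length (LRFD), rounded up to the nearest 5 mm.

E43XX → F_EXX = 430 MPa.
Throat t_e = 0.707 × 12 = 8.484 mm.
φr_n = 0.75 × 0.6 × 430 × 8.484 × 10⁻³ = 1.642 kN/mm.
L_req = P_u / φr_n = 535 / 1.642 = 325.9 mm total.
Round up → use L = 330 mm.

L = 330 mm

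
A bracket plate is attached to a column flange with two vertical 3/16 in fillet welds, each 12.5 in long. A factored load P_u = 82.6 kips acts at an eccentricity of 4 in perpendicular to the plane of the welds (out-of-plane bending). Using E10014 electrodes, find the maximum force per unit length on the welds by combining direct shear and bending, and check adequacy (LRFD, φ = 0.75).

E100XX → F_EXX = 100 ksi.
L_w = 2 × 12.5 = 25 in; section modulus (unit throat) S = 2 × L²/6 = 52.08 in².
Direct shear f_v = P/L_w = 82.6/25 = 3.304 kip/in.
Moment M = P × e = 82.6 × 4 = 330.4 kip·in; bending f_b = M/S = 6.344 kip/in.
f_max = √(f_v² + f_b²) = √(3.304² + 6.344²) = 7.153 kip/in.
φr_n = 0.75 × 0.6 × 100 × (0.707 × 0.1875) = 5.965 kip/in → NOT adequate.

f_max ≈ 7.15 kip/in; NOT adequate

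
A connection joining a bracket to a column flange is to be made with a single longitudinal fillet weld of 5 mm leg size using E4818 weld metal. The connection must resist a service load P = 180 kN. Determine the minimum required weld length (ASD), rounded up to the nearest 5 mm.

E48XX → F_EXX = 480 MPa.
Throat t_e = 0.707 × 5 = 3.535 mm.
r_n/Ω = (0.6 × 480 × 3.535) / 2.0 = 509 N/mm = 0.509 kN/mm.
L_req = P / (r_n/Ω) = 180 / 0.509 = 353.6 mm total.
Round up → use L = 355 mm.

L = 355 mm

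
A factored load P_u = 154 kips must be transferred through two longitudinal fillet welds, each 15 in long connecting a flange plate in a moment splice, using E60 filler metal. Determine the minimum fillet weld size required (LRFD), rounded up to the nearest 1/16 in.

w = 5/16 in

E60XX → F_EXX = 60 ksi.
Total weld length L = 30 in.
Required throat t_e = P_u / (φ × 0.6 F_EXX × L) = 154 / (0.75 × 0.6 × 60 × 30) = 0.1901 in.
Required leg w = t_e / 0.707 = 0.2689 in → use 5/16 in.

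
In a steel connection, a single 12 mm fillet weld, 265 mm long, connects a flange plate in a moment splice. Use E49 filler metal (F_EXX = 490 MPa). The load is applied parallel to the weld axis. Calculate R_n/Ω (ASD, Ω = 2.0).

R_n/Ω ≈ 330 kN

Effective throat t_e = 0.707 × 12 = 8.484 mm.
Total length L = 265 mm; A_we = 8.484 × 265 = 2248 mm².
F_nw = 0.6 F_EXX = 0.6 × 490 = 294 MPa.
R_n = 294 × 2248 × 10⁻³ = 661 kN; R_n/Ω = 661/2.0 = 330.5 kN.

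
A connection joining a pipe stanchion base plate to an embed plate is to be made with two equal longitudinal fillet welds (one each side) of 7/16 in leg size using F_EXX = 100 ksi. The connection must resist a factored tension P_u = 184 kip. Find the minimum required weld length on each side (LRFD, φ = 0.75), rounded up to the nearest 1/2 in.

Throat t_e = 0.707 × 0.4375 = 0.3093 in.
φr_n = 0.75 × 0.6 × 100 × 0.3093 = 13.92 kip/in.
L_req = P_u / φr_n = 184 / 13.92 = 13.22 in total.
Per side: 13.22 / 2 = 6.61 in.
Round up → use L = 7 in on each side.

L = 7 in on each side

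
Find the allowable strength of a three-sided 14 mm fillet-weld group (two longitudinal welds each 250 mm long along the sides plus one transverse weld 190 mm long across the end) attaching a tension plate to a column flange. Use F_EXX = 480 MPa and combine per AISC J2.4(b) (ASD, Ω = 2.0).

R_n/Ω ≈ 1010 kN

t_e = 0.707 × 14 = 9.898 mm.
R_nwl = 0.6 × 480 × 9.898 × 500 × 10⁻³ = 1425 kN (longitudinal, 2 welds).
R_nwt = 0.6 × 480 × 9.898 × 190 × 10⁻³ = 541.6 kN (transverse, base value).
(i) R_nwl + R_nwt = 1967 kN; (ii) 0.85 R_nwl + 1.5 R_nwt = 2024 kN.
R_n = max = 2024 kN [governs: (ii)]; R_n/Ω = 1012 kN.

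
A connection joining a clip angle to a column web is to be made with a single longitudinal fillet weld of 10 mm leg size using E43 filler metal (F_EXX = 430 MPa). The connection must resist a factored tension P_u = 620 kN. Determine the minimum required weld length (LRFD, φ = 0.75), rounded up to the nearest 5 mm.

Throat t_e = 0.707 × 10 = 7.07 mm.
φr_n = 0.75 × 0.6 × 430 × 7.07 × 10⁻³ = 1.368 kN/mm.
L_req = P_u / φr_n = 620 / 1.368 = 453.2 mm total.
Round up → use L = 455 mm.

L = 455 mm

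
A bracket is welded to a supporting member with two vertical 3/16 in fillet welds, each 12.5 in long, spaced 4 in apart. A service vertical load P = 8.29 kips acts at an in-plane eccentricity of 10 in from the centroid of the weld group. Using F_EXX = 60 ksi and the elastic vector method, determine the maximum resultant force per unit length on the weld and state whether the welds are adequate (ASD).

f_max ≈ 1.42 kip/in; adequate

Total weld length L_w = 25 in. Treat welds as unit-width lines.
Polar moment about centroid: J = 2[d³/12 + d(b/2)²] = 2[12.5³/12 + 12.5×2²] = 425.5 in³.
Direct shear f_v = P/L_w = 8.29 / 25 = 0.3316 kip/in (vertical).
Torsion M = P·e = 8.29 × 10 = 82.9 kip·in.
Critical point at (x, y) = (2, 6.25) from centroid. f_tx = M·y/J = 1.218 kip/in; f_ty = M·x/J = 0.3896 kip/in.
Resultant f_max = √[f_tx² + (f_v + f_ty)²] = √[1.218² + (0.3316 + 0.3896)²] = 1.415 kip/in.
Capacity per unit length: r_n/Ω = (1/2.0) × 0.6 × 60 × (0.707 × 0.1875) = 2.386 kip/in.
1.415 ≤ 2.386 → adequate.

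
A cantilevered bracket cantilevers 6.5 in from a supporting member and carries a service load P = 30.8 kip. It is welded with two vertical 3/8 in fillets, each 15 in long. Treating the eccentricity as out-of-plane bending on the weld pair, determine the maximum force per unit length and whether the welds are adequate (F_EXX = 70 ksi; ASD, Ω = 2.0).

f_max ≈ 2.86 kip/in; adequate

L_w = 2 × 15 = 30 in; section modulus (unit throat) S = 2 × L²/6 = 75 in².
Direct shear f_v = P/L_w = 30.8/30 = 1.027 kip/in.
Moment M = P × e = 30.8 × 6.5 = 200.2 kip·in; bending f_b = M/S = 2.669 kip/in.
f_max = √(f_v² + f_b²) = √(1.027² + 2.669²) = 2.86 kip/in.
r_n/Ω = (1/2.0) × 0.6 × 70 × (0.707 × 0.375) = 5.568 kip/in → adequate.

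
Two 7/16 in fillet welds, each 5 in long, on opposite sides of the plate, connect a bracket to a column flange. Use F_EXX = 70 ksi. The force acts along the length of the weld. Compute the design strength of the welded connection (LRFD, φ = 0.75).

Effective throat t_e = 0.707 × 0.4375 = 0.3093 in.
Total length L = 10 in; A_we = 0.3093 × 10 = 3.093 in².
F_nw = 0.6 F_EXX = 0.6 × 70 = 42 ksi.
φR_n = 0.75 × 42 × 3.093 = 97.43 kip.

φR_n ≈ 97.4 kip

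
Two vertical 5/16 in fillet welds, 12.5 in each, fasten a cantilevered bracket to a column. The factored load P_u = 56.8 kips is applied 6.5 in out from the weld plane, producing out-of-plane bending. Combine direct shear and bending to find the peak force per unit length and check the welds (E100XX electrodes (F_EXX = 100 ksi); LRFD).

L_w = 2 × 12.5 = 25 in; section modulus (unit throat) S = 2 × L²/6 = 52.08 in².
Direct shear f_v = P/L_w = 56.8/25 = 2.272 kip/in.
Moment M = P × e = 56.8 × 6.5 = 369.2 kip·in; bending f_b = M/S = 7.089 kip/in.
f_max = √(f_v² + f_b²) = √(2.272² + 7.089²) = 7.444 kip/in.
φr_n = 0.75 × 0.6 × 100 × (0.707 × 0.3125) = 9.942 kip/in → adequate.

f_max ≈ 7.44 kip/in; adequate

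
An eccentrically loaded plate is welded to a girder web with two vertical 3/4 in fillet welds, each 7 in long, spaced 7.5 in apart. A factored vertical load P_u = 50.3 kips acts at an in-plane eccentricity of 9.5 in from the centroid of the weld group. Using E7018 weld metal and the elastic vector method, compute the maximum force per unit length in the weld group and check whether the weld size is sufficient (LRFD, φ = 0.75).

E70XX → F_EXX = 70 ksi.
Total weld length L_w = 14 in. Treat welds as unit-width lines.
Polar moment about centroid: J = 2[d³/12 + d(b/2)²] = 2[7³/12 + 7×3.75²] = 254 in³.
Direct shear f_v = P/L_w = 50.3 / 14 = 3.593 kip/in (vertical).
Torsion M = P·e = 50.3 × 9.5 = 477.85 kip·in.
Critical point at (x, y) = (3.75, 3.5) from centroid. f_tx = M·y/J = 6.583 kip/in; f_ty = M·x/J = 7.054 kip/in.
Resultant f_max = √[f_tx² + (f_v + f_ty)²] = √[6.583² + (3.593 + 7.054)²] = 12.52 kip/in.
Capacity per unit length: φr_n = 0.75 × 0.6 × 70 × (0.707 × 0.75) = 16.7 kip/in.
12.52 ≤ 16.7 → adequate.

f_max ≈ 12.5 kip/in; adequate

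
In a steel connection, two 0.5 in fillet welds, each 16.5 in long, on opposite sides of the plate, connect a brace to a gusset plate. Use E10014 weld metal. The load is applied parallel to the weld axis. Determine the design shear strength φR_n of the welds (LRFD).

E100XX → F_EXX = 100 ksi.
Effective throat t_e = 0.707 × 0.5 = 0.3535 in.
Total length L = 33 in; A_we = 0.3535 × 33 = 11.67 in².
F_nw = 0.6 F_EXX = 0.6 × 100 = 60 ksi.
φR_n = 0.75 × 60 × 11.67 = 524.9 kip.

φR_n ≈ 525 kip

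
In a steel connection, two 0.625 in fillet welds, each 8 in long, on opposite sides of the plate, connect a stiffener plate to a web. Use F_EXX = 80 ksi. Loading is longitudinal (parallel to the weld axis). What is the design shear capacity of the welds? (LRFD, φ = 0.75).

Effective throat t_e = 0.707 × 0.625 = 0.4419 in.
Total length L = 16 in; A_we = 0.4419 × 16 = 7.07 in².
F_nw = 0.6 F_EXX = 0.6 × 80 = 48 ksi.
φR_n = 0.75 × 48 × 7.07 = 254.5 kips.

φR_n ≈ 255 kips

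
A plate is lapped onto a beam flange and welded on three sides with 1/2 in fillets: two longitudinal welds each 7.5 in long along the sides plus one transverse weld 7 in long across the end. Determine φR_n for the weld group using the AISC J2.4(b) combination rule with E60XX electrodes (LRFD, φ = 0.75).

E60XX → F_EXX = 60 ksi.
t_e = 0.707 × 0.5 = 0.3535 in.
R_nwl = 0.6 × 60 × 0.3535 × 15 = 190.9 kips (longitudinal, 2 welds).
R_nwt = 0.6 × 60 × 0.3535 × 7 = 89.08 kips (transverse, base value).
(i) R_nwl + R_nwt = 280 kips; (ii) 0.85 R_nwl + 1.5 R_nwt = 295.9 kips.
R_n = max = 295.9 kips [governs: (ii)]; φR_n = 221.9 kips.

φR_n ≈ 222 kips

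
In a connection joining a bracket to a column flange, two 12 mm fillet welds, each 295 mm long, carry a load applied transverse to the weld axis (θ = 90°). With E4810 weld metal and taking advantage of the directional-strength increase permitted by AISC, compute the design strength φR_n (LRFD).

φR_n ≈ 1620 kN

E48XX → F_EXX = 480 MPa.
t_e = 0.707 × 12 = 8.484 mm; A_we = 8.484 × 590 = 5006 mm².
Directional factor: 1.0 + 0.5 sin^1.5(90°) = 1.5.
F_nw = 0.6 × 480 × 1.5 = 432 MPa.
φR_n = 0.75 × 432 × 5006 × 10⁻³ = 1622 kN.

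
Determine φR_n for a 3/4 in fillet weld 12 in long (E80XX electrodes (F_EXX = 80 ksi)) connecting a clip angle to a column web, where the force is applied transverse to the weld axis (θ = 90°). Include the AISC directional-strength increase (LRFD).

φR_n ≈ 344 kips

t_e = 0.707 × 0.75 = 0.5302 in; A_we = 0.5302 × 12 = 6.363 in².
Directional factor: 1.0 + 0.5 sin^1.5(90°) = 1.5.
F_nw = 0.6 × 80 × 1.5 = 72 ksi.
φR_n = 0.75 × 72 × 6.363 = 343.6 kips.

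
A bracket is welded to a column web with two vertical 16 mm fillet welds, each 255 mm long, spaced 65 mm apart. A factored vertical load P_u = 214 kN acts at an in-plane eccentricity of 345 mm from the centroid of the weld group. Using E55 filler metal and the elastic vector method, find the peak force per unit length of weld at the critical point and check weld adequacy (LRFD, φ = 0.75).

f_max ≈ 3070 N/mm; NOT adequate

E55XX → F_EXX = 550 MPa.
Total weld length L_w = 510 mm. Treat welds as unit-width lines.
Polar moment about centroid: J = 2[d³/12 + d(b/2)²] = 2[255³/12 + 255×32.5²] = 3302000 mm³.
Direct shear f_v = P/L_w = 214×10³ / 510 = 419.6 N/mm (vertical).
Torsion M = P·e = 214×10³ × 345 = 73830000 N·mm.
Critical point at (x, y) = (32.5, 127.5) from centroid. f_tx = M·y/J = 2851 N/mm; f_ty = M·x/J = 726.6 N/mm.
Resultant f_max = √[f_tx² + (f_v + f_ty)²] = √[2851² + (419.6 + 726.6)²] = 3072 N/mm.
Capacity per unit length: φr_n = 0.75 × 0.6 × 550 × (0.707 × 16) = 2800 N/mm.
3072 > 2800 → NOT adequate.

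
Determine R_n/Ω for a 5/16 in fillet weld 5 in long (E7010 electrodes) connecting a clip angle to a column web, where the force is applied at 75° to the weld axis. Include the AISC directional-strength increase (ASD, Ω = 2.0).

R_n/Ω ≈ 34.2 kips

E70XX → F_EXX = 70 ksi.
t_e = 0.707 × 0.3125 = 0.2209 in; A_we = 0.2209 × 5 = 1.105 in².
Directional factor: 1.0 + 0.5 sin^1.5(75°) = 1.475.
F_nw = 0.6 × 70 × 1.475 = 61.94 ksi.
R_n/Ω = (61.94 × 1.105) / 2.0 = 34.21 kips.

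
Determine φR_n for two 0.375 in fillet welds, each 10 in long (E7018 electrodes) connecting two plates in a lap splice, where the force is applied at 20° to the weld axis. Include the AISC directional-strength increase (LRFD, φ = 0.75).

φR_n ≈ 184 kip

E70XX → F_EXX = 70 ksi.
t_e = 0.707 × 0.375 = 0.2651 in; A_we = 0.2651 × 20 = 5.303 in².
Directional factor: 1.0 + 0.5 sin^1.5(20°) = 1.1.
F_nw = 0.6 × 70 × 1.1 = 46.2 ksi.
φR_n = 0.75 × 46.2 × 5.303 = 183.7 kip.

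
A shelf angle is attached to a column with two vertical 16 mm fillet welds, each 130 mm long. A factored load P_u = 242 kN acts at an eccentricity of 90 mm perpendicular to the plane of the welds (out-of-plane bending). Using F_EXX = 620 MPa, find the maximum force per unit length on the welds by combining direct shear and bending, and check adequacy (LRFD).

L_w = 2 × 130 = 260 mm; section modulus (unit throat) S = 2 × L²/6 = 5633 mm².
Direct shear f_v = P/L_w = 242×10³/260 = 930.8 N/mm.
Moment M = P × e = 242×10³ × 90 = 21780000 N·mm; bending f_b = M/S = 3866 N/mm.
f_max = √(f_v² + f_b²) = √(930.8² + 3866²) = 3977 N/mm.
φr_n = 0.75 × 0.6 × 620 × (0.707 × 16) = 3156 N/mm → NOT adequate.

f_max ≈ 3980 N/mm; NOT adequate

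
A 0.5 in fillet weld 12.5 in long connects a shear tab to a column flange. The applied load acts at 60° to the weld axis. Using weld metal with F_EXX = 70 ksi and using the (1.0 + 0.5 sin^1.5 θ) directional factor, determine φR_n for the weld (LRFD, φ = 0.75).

φR_n ≈ 195 kip

t_e = 0.707 × 0.5 = 0.3535 in; A_we = 0.3535 × 12.5 = 4.419 in².
Directional factor: 1.0 + 0.5 sin^1.5(60°) = 1.403.
F_nw = 0.6 × 70 × 1.403 = 58.92 ksi.
φR_n = 0.75 × 58.92 × 4.419 = 195.3 kip.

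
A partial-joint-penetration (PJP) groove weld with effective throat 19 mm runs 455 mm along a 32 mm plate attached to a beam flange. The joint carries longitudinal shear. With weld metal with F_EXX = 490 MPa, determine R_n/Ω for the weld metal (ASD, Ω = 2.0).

Effective throat (given) t_e = 19 mm.
A_we = 19 × 455 = 8645 mm².
F_nw = 0.6 F_EXX = 294 MPa.
R_n/Ω = (294 × 8645) / 2.0 × 10⁻³ = 1271 kN.

R_n/Ω ≈ 1270 kN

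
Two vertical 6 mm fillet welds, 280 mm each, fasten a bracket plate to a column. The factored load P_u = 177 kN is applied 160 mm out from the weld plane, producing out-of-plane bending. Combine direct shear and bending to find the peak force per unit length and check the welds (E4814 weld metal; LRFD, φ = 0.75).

f_max ≈ 1130 N/mm; NOT adequate

E48XX → F_EXX = 480 MPa.
L_w = 2 × 280 = 560 mm; section modulus (unit throat) S = 2 × L²/6 = 26130 mm².
Direct shear f_v = P/L_w = 177×10³/560 = 316.1 N/mm.
Moment M = P × e = 177×10³ × 160 = 28320000 N·mm; bending f_b = M/S = 1084 N/mm.
f_max = √(f_v² + f_b²) = √(316.1² + 1084²) = 1129 N/mm.
φr_n = 0.75 × 0.6 × 480 × (0.707 × 6) = 916.3 N/mm → NOT adequate.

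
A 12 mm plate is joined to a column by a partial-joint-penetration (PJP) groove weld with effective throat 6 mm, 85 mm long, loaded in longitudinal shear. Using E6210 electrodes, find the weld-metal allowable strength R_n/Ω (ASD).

R_n/Ω ≈ 94.9 kN

E62XX → F_EXX = 620 MPa.
Effective throat (given) t_e = 6 mm.
A_we = 6 × 85 = 510 mm².
F_nw = 0.6 F_EXX = 372 MPa.
R_n/Ω = (372 × 510) / 2.0 × 10⁻³ = 94.86 kN.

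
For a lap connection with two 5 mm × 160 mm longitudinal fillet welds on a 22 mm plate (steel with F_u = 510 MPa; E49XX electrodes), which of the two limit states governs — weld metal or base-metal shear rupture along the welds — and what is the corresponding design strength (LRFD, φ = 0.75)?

E49XX → F_EXX = 490 MPa.
t_e = 0.707 × 5 = 3.535 mm; L = 320 mm.
Weld metal: φR_n = 0.75 × 0.6 × 490 × 3.535 × 320 × 10⁻³ = 249.4 kN.
Base metal (shear rupture): φR_n = 0.75 × 0.6 × 510 × 22 × 320 × 10⁻³ = 1616 kN.
Governing: weld metal.

φR_n ≈ 249 kN (weld metal governs)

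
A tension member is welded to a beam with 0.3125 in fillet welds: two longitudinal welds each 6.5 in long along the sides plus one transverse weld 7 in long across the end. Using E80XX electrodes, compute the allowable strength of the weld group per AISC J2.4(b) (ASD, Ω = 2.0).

R_n/Ω ≈ 114 kip

E80XX → F_EXX = 80 ksi.
t_e = 0.707 × 0.3125 = 0.2209 in.
R_nwl = 0.6 × 80 × 0.2209 × 13 = 137.9 kip (longitudinal, 2 welds).
R_nwt = 0.6 × 80 × 0.2209 × 7 = 74.23 kip (transverse, base value).
(i) R_nwl + R_nwt = 212.1 kip; (ii) 0.85 R_nwl + 1.5 R_nwt = 228.5 kip.
R_n = max = 228.5 kip [governs: (ii)]; R_n/Ω = 114.3 kip.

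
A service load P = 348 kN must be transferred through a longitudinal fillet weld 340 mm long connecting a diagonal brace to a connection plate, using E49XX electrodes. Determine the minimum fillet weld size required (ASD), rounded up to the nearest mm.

w = 10 mm

E49XX → F_EXX = 490 MPa.
Total weld length L = 340 mm.
Required throat t_e = P × Ω / (0.6 F_EXX × L) = 348 × 2.0 / (0.6 × 490 × 340 × 10⁻³) = 6.963 mm.
Required leg w = t_e / 0.707 = 9.848 mm → use 10 mm.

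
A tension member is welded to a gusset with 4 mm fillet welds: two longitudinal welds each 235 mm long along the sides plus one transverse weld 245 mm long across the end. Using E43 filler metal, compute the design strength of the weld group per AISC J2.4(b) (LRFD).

E43XX → F_EXX = 430 MPa.
t_e = 0.707 × 4 = 2.828 mm.
R_nwl = 0.6 × 430 × 2.828 × 470 × 10⁻³ = 342.9 kN (longitudinal, 2 welds).
R_nwt = 0.6 × 430 × 2.828 × 245 × 10⁻³ = 178.8 kN (transverse, base value).
(i) R_nwl + R_nwt = 521.7 kN; (ii) 0.85 R_nwl + 1.5 R_nwt = 559.6 kN.
R_n = max = 559.6 kN [governs: (ii)]; φR_n = 419.7 kN.

φR_n ≈ 420 kN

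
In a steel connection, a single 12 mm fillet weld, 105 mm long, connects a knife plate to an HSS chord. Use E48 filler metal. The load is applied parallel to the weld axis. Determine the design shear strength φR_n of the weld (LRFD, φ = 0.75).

φR_n ≈ 192 kN

E48XX → F_EXX = 480 MPa.
Effective throat t_e = 0.707 × 12 = 8.484 mm.
Total length L = 105 mm; A_we = 8.484 × 105 = 890.8 mm².
F_nw = 0.6 F_EXX = 0.6 × 480 = 288 MPa.
φR_n = 0.75 × 288 × 890.8 × 10⁻³ = 192.4 kN.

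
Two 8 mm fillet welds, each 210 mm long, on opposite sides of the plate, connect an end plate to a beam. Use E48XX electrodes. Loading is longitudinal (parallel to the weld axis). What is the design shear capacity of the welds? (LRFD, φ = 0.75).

φR_n ≈ 513 kN

E48XX → F_EXX = 480 MPa.
Effective throat t_e = 0.707 × 8 = 5.656 mm.
Total length L = 420 mm; A_we = 5.656 × 420 = 2376 mm².
F_nw = 0.6 F_EXX = 0.6 × 480 = 288 MPa.
φR_n = 0.75 × 288 × 2376 × 10⁻³ = 513.1 kN.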